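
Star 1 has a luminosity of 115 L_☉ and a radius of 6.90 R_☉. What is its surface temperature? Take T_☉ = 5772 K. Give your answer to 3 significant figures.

T/T_☉ = (L/L_☉)^(1/4) / (R/R_☉)^(1/2)
T = 5772 × (115)^(1/4) / √(6.90) = 5772 × 3.275 / 2.627 = 7196 K.

7.20×10^3 K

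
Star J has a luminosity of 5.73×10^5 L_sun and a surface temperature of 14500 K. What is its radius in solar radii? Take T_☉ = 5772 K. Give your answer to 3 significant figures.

120 solar radii

R/R_☉ = √(L/L_☉) / (T/T_☉)² = √(5.73×10^5) / (2.512)²
       = 757.0 / 6.311 = 119.9.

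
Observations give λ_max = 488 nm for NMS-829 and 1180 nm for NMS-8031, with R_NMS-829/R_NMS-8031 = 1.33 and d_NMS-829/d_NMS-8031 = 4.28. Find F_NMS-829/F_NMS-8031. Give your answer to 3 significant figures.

3.30

Wien's law: T_NMS-829/T_NMS-8031 = λ_NMS-8031/λ_NMS-829 = 1180/488 = 2.418.
L_NMS-829/L_NMS-8031 = (R_NMS-829/R_NMS-8031)²(T_NMS-829/T_NMS-8031)⁴ = (1.33)²(2.418)⁴ = 60.47.
F_NMS-829/F_NMS-8031 = (L_NMS-829/L_NMS-8031)/(d_NMS-829/d_NMS-8031)² = 60.47/(4.28)² = 3.301.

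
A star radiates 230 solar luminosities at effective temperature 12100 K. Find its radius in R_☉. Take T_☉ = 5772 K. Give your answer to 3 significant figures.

3.45 R_☉

R/R_☉ = √(L/L_☉) / (T/T_☉)² = √(230) / (2.096)²
       = 15.17 / 4.395 = 3.451.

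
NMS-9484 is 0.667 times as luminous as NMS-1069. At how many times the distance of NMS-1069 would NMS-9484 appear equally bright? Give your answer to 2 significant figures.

0.82

Equal flux requires L_NMS-9484/d_NMS-9484² = L_NMS-1069/d_NMS-1069², so d_NMS-9484/d_NMS-1069 = √(L_NMS-9484/L_NMS-1069)
= √(0.667) = 0.8167.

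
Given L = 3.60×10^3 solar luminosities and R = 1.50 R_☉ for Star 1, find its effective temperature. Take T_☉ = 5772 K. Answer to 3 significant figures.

3.65×10^4 K

T/T_☉ = (L/L_☉)^(1/4) / (R/R_☉)^(1/2)
T = 5772 × (3.60×10^3)^(1/4) / √(1.50) = 5772 × 7.746 / 1.225 = 3.651×10^4 K.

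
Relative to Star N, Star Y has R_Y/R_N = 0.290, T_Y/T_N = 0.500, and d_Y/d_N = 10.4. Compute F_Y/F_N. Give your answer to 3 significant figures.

L_Y/L_N = (R_Y/R_N)²(T_Y/T_N)⁴ = (0.290)² × (0.500)⁴ = 0.005256.
F_Y/F_N = (L_Y/L_N)/(d_Y/d_N)² = 0.005256 / (10.4)² = 4.860×10^-5.

4.86×10^-5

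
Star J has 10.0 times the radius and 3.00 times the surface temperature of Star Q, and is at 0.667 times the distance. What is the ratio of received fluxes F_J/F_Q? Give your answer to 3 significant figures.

L_J/L_Q = (R_J/R_Q)²(T_J/T_Q)⁴ = (10.0)² × (3.00)⁴ = 8100.
F_J/F_Q = (L_J/L_Q)/(d_J/d_Q)² = 8100 / (0.667)² = 1.821×10^4.

1.82×10^4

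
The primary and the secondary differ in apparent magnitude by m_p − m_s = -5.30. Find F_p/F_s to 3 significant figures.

F_p/F_s = 10^(−(m_p − m_s)/2.5) = 10^(5.30/2.5) = 10^2.120 = 131.8.

132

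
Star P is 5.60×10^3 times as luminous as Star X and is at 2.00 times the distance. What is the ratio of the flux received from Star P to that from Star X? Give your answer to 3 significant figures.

1.40×10^3

F = L/(4πd²), so F_P/F_X = (L_P/L_X) / (d_P/d_X)²
= 5.60×10^3 / (2.00)² = 5.60×10^3 / 4.000 = 1400.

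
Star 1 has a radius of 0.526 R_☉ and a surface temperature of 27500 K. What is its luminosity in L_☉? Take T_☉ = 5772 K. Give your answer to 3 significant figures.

L/L_☉ = (R/R_☉)² (T/T_☉)⁴ = (0.526)² × (27500/5772)⁴
       = 0.2767 × (4.764)⁴ = 0.2767 × 515.3 = 142.6.

143 L_☉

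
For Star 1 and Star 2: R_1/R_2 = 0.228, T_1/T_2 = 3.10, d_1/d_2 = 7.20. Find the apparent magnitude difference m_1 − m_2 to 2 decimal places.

L_1/L_2 = (0.228)²(3.10)⁴ = 4.801.
F_1/F_2 = (L_1/L_2)/(d_1/d_2)² = 4.801/51.84 = 0.09261.
m_1 − m_2 = −2.5 log₁₀(0.09261) = 2.58.

2.58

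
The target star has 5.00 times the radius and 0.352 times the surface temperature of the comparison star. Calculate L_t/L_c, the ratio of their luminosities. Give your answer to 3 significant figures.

From the Stefan–Boltzmann law, L ∝ R²T⁴, so
L_t/L_c = (R_t/R_c)² (T_t/T_c)⁴ = (5.00)² × (0.352)⁴ = 25.00 × 0.01535 = 0.3838.

0.384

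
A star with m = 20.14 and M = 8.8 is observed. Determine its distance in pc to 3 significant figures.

1.85×10^3 pc

m − M = 5 log₁₀(d/10 pc)
20.14 − (8.8) = 11.34 = 5 log₁₀(d/10)
d = 10 × 10^(11.34/5) = 10 × 10^2.268 = 1854 pc.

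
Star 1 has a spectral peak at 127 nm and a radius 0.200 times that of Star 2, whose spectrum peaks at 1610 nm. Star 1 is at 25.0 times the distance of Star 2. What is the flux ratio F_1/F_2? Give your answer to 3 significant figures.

1.65

Wien's law: T_1/T_2 = λ_2/λ_1 = 1610/127 = 12.68.
L_1/L_2 = (R_1/R_2)²(T_1/T_2)⁴ = (0.200)²(12.68)⁴ = 1033.
F_1/F_2 = (L_1/L_2)/(d_1/d_2)² = 1033/(25.0)² = 1.653.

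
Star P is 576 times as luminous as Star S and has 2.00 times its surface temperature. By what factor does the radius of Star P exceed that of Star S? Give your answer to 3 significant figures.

6.00

L ∝ R²T⁴ gives R ∝ √L / T², so
R_P/R_S = √(576) / (2.00)² = 24.00 / 4.000 = 6.000.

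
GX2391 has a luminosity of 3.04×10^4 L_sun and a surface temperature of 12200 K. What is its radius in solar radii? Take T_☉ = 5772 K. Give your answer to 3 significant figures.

39.0 solar radii

R/R_☉ = √(L/L_☉) / (T/T_☉)² = √(3.04×10^4) / (2.114)²
       = 174.4 / 4.468 = 39.03.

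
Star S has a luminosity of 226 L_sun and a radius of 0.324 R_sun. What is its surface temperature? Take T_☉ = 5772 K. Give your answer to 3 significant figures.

T/T_☉ = (L/L_☉)^(1/4) / (R/R_☉)^(1/2)
T = 5772 × (226)^(1/4) / √(0.324) = 5772 × 3.877 / 0.5692 = 3.932×10^4 K.

3.93×10^4 K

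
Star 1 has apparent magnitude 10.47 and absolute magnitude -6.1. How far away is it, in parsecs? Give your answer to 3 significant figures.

m − M = 5 log₁₀(d/10 pc)
10.47 − (-6.1) = 16.57 = 5 log₁₀(d/10)
d = 10 × 10^(16.57/5) = 10 × 10^3.314 = 2.061×10^4 pc.

2.06×10^4 pc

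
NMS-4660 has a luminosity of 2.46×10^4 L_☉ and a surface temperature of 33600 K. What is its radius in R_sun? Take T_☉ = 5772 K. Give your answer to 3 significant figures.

R/R_☉ = √(L/L_☉) / (T/T_☉)² = √(2.46×10^4) / (5.821)²
       = 156.8 / 33.89 = 4.629.

4.63 R_sun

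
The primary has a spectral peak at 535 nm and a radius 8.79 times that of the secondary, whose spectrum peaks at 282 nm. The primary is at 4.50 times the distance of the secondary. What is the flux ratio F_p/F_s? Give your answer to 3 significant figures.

Wien's law: T_p/T_s = λ_s/λ_p = 282/535 = 0.5271.
L_p/L_s = (R_p/R_s)²(T_p/T_s)⁴ = (8.79)²(0.5271)⁴ = 5.964.
F_p/F_s = (L_p/L_s)/(d_p/d_s)² = 5.964/(4.50)² = 0.2945.

0.295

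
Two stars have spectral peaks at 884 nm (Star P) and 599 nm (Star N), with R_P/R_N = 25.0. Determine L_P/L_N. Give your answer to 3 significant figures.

132

Wien's law gives T ∝ 1/λ_max, so T_P/T_N = λ_N/λ_P = 599/884 = 0.6776.
Then L ∝ R²T⁴ gives L_P/L_N = (25.0)² × (0.6776)⁴ = 625.0 × 0.2108 = 131.8.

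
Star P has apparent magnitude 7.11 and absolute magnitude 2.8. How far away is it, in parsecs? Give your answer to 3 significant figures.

m − M = 5 log₁₀(d/10 pc)
7.11 − (2.8) = 4.31 = 5 log₁₀(d/10)
d = 10 × 10^(4.31/5) = 10 × 10^0.862 = 72.78 pc.

72.8 pc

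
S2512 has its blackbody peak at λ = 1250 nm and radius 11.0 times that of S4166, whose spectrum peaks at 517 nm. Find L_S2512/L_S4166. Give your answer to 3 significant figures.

3.54

Wien's law gives T ∝ 1/λ_max, so T_S2512/T_S4166 = λ_S4166/λ_S2512 = 517/1250 = 0.4136.
Then L ∝ R²T⁴ gives L_S2512/L_S4166 = (11.0)² × (0.4136)⁴ = 121.0 × 0.02926 = 3.541.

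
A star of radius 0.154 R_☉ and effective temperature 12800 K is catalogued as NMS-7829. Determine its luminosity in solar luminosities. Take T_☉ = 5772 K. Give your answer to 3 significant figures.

0.574 solar luminosities

L/L_☉ = (R/R_☉)² (T/T_☉)⁴ = (0.154)² × (12800/5772)⁴
       = 0.02372 × (2.218)⁴ = 0.02372 × 24.18 = 0.5736.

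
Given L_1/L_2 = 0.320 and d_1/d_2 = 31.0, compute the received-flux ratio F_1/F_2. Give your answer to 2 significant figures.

F = L/(4πd²), so F_1/F_2 = (L_1/L_2) / (d_1/d_2)²
= 0.320 / (31.0)² = 0.320 / 961.0 = 3.330×10^-4.

3.3×10^-4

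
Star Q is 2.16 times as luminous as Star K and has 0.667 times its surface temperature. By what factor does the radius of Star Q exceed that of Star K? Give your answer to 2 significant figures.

3.3

L ∝ R²T⁴ gives R ∝ √L / T², so
R_Q/R_K = √(2.16) / (0.667)² = 1.470 / 0.4449 = 3.304.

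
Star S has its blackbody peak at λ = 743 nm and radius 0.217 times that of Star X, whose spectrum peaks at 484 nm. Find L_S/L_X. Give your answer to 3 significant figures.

Wien's law gives T ∝ 1/λ_max, so T_S/T_X = λ_X/λ_S = 484/743 = 0.6514.
Then L ∝ R²T⁴ gives L_S/L_X = (0.217)² × (0.6514)⁴ = 0.04709 × 0.1801 = 0.008479.

0.00848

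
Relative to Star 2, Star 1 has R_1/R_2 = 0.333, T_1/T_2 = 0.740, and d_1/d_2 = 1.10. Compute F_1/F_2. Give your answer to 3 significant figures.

L_1/L_2 = (R_1/R_2)²(T_1/T_2)⁴ = (0.333)² × (0.740)⁴ = 0.03325.
F_1/F_2 = (L_1/L_2)/(d_1/d_2)² = 0.03325 / (1.10)² = 0.02748.

0.0275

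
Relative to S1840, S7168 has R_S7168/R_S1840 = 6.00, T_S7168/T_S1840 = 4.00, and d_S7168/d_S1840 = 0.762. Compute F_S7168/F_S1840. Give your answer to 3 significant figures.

1.59×10^4

L_S7168/L_S1840 = (R_S7168/R_S1840)²(T_S7168/T_S1840)⁴ = (6.00)² × (4.00)⁴ = 9216.
F_S7168/F_S1840 = (L_S7168/L_S1840)/(d_S7168/d_S1840)² = 9216 / (0.762)² = 1.587×10^4.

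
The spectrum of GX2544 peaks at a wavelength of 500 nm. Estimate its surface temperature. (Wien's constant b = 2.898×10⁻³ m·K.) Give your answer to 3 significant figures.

T = b/λ_max = 2.898×10⁻³ / (500×10⁻⁹) = 5796 K.

5.80×10^3 K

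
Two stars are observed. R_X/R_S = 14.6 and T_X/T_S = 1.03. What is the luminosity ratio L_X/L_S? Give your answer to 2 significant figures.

2.4×10^2

From the Stefan–Boltzmann law, L ∝ R²T⁴, so
L_X/L_S = (R_X/R_S)² (T_X/T_S)⁴ = (14.6)² × (1.03)⁴ = 213.2 × 1.126 = 239.9.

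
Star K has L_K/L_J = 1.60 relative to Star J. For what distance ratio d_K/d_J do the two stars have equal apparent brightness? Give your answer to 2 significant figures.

1.3

Equal flux requires L_K/d_K² = L_J/d_J², so d_K/d_J = √(L_K/L_J)
= √(1.60) = 1.265.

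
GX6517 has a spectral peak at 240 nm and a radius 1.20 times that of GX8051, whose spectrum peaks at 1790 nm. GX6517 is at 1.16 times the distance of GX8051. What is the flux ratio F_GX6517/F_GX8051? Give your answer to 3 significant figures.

Wien's law: T_GX6517/T_GX8051 = λ_GX8051/λ_GX6517 = 1790/240 = 7.458.
L_GX6517/L_GX8051 = (R_GX6517/R_GX8051)²(T_GX6517/T_GX8051)⁴ = (1.20)²(7.458)⁴ = 4456.
F_GX6517/F_GX8051 = (L_GX6517/L_GX8051)/(d_GX6517/d_GX8051)² = 4456/(1.16)² = 3311.

3.31×10^3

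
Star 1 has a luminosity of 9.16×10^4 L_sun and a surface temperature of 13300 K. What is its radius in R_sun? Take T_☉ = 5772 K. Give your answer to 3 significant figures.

57.0 R_sun

R/R_☉ = √(L/L_☉) / (T/T_☉)² = √(9.16×10^4) / (2.304)²
       = 302.7 / 5.309 = 57.00.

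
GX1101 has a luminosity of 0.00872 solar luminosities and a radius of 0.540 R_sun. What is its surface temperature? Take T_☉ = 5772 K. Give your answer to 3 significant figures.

T/T_☉ = (L/L_☉)^(1/4) / (R/R_☉)^(1/2)
T = 5772 × (0.00872)^(1/4) / √(0.540) = 5772 × 0.3056 / 0.7348 = 2400 K.

2.40×10^3 K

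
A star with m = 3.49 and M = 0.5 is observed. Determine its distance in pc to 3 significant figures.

m − M = 5 log₁₀(d/10 pc)
3.49 − (0.5) = 2.99 = 5 log₁₀(d/10)
d = 10 × 10^(2.99/5) = 10 × 10^0.598 = 39.63 pc.

39.6 pc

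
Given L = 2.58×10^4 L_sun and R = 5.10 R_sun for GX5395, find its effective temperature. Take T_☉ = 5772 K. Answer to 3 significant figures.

T/T_☉ = (L/L_☉)^(1/4) / (R/R_☉)^(1/2)
T = 5772 × (2.58×10^4)^(1/4) / √(5.10) = 5772 × 12.67 / 2.258 = 3.239×10^4 K.

3.24×10^4 K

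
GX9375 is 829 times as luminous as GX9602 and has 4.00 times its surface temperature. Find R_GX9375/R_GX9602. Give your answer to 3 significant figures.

L ∝ R²T⁴ gives R ∝ √L / T², so
R_GX9375/R_GX9602 = √(829) / (4.00)² = 28.79 / 16.00 = 1.800.

1.80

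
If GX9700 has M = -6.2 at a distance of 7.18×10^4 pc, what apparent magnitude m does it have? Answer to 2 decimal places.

m = M + 5 log₁₀(d/10 pc) = -6.2 + 5 log₁₀(7.18×10^4/10)
  = -6.2 + 5 × 3.856 = -6.2 + 19.28 = 13.08.

13.08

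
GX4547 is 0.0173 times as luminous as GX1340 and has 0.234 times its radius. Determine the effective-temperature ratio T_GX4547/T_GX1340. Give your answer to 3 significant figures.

L ∝ R²T⁴ gives T ∝ (L/R²)^(1/4), so
T_GX4547/T_GX1340 = (0.0173 / 0.234²)^(1/4) = (0.3159)^(1/4) = 0.7497.

0.750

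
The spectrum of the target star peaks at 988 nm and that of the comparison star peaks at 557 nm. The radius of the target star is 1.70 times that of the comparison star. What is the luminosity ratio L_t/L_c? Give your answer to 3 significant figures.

Wien's law gives T ∝ 1/λ_max, so T_t/T_c = λ_c/λ_t = 557/988 = 0.5638.
Then L ∝ R²T⁴ gives L_t/L_c = (1.70)² × (0.5638)⁴ = 2.890 × 0.1010 = 0.2919.

0.292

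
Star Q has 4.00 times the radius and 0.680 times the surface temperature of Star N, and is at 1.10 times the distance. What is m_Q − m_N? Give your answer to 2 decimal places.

L_Q/L_N = (4.00)²(0.680)⁴ = 3.421.
F_Q/F_N = (L_Q/L_N)/(d_Q/d_N)² = 3.421/1.210 = 2.827.
m_Q − m_N = −2.5 log₁₀(2.827) = -1.13.

-1.13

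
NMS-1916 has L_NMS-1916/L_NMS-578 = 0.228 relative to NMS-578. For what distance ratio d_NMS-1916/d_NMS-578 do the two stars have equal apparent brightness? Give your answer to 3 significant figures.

Equal flux requires L_NMS-1916/d_NMS-1916² = L_NMS-578/d_NMS-578², so d_NMS-1916/d_NMS-578 = √(L_NMS-1916/L_NMS-578)
= √(0.228) = 0.4775.

0.477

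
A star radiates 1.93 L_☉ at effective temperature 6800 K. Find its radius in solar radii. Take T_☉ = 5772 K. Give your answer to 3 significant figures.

R/R_☉ = √(L/L_☉) / (T/T_☉)² = √(1.93) / (1.178)²
       = 1.389 / 1.388 = 1.001.

1.00 solar radii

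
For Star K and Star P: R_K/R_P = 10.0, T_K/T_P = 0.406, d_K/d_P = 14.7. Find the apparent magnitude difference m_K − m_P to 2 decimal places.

4.75

L_K/L_P = (10.0)²(0.406)⁴ = 2.717.
F_K/F_P = (L_K/L_P)/(d_K/d_P)² = 2.717/216.1 = 0.01257.
m_K − m_P = −2.5 log₁₀(0.01257) = 4.75.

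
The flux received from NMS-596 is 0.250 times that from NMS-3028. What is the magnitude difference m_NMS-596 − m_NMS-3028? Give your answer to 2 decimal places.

m_NMS-596 − m_NMS-3028 = −2.5 log₁₀(F_NMS-596/F_NMS-3028) = −2.5 log₁₀(0.250) = −2.5 × (-0.602) = 1.505.

1.51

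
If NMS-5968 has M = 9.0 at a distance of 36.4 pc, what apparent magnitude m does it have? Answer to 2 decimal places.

m = M + 5 log₁₀(d/10 pc) = 9.0 + 5 log₁₀(36.4/10)
  = 9.0 + 5 × 0.561 = 9.0 + 2.81 = 11.81.

11.81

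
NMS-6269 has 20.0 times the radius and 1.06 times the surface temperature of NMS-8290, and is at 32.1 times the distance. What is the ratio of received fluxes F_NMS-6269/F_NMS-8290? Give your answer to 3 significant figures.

0.490

L_NMS-6269/L_NMS-8290 = (R_NMS-6269/R_NMS-8290)²(T_NMS-6269/T_NMS-8290)⁴ = (20.0)² × (1.06)⁴ = 505.0.
F_NMS-6269/F_NMS-8290 = (L_NMS-6269/L_NMS-8290)/(d_NMS-6269/d_NMS-8290)² = 505.0 / (32.1)² = 0.4901.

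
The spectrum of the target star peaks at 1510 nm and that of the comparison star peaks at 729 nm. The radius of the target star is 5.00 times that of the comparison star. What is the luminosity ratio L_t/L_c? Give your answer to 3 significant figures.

Wien's law gives T ∝ 1/λ_max, so T_t/T_c = λ_c/λ_t = 729/1510 = 0.4828.
Then L ∝ R²T⁴ gives L_t/L_c = (5.00)² × (0.4828)⁴ = 25.00 × 0.05433 = 1.358.

1.36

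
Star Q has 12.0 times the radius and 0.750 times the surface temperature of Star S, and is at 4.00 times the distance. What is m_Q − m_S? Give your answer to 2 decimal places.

L_Q/L_S = (12.0)²(0.750)⁴ = 45.56.
F_Q/F_S = (L_Q/L_S)/(d_Q/d_S)² = 45.56/16.00 = 2.848.
m_Q − m_S = −2.5 log₁₀(2.848) = -1.14.

-1.14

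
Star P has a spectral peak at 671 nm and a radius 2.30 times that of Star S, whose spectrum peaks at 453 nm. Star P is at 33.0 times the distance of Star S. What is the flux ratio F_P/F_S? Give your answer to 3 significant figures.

0.00101

Wien's law: T_P/T_S = λ_S/λ_P = 453/671 = 0.6751.
L_P/L_S = (R_P/R_S)²(T_P/T_S)⁴ = (2.30)²(0.6751)⁴ = 1.099.
F_P/F_S = (L_P/L_S)/(d_P/d_S)² = 1.099/(33.0)² = 0.001009.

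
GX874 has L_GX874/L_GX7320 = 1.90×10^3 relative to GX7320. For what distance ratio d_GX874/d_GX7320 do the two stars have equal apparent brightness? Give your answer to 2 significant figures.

44

Equal flux requires L_GX874/d_GX874² = L_GX7320/d_GX7320², so d_GX874/d_GX7320 = √(L_GX874/L_GX7320)
= √(1.90×10^3) = 43.59.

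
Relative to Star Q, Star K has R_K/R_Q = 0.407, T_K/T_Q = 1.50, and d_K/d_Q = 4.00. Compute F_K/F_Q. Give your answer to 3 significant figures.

0.0524

L_K/L_Q = (R_K/R_Q)²(T_K/T_Q)⁴ = (0.407)² × (1.50)⁴ = 0.8386.
F_K/F_Q = (L_K/L_Q)/(d_K/d_Q)² = 0.8386 / (4.00)² = 0.05241.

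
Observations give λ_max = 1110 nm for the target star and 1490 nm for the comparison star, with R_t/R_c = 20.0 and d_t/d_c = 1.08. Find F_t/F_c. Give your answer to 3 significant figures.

Wien's law: T_t/T_c = λ_c/λ_t = 1490/1110 = 1.342.
L_t/L_c = (R_t/R_c)²(T_t/T_c)⁴ = (20.0)²(1.342)⁴ = 1299.
F_t/F_c = (L_t/L_c)/(d_t/d_c)² = 1299/(1.08)² = 1113.

1.11×10^3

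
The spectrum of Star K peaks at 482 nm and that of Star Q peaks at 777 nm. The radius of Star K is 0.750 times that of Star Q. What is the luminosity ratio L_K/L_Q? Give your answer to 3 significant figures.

Wien's law gives T ∝ 1/λ_max, so T_K/T_Q = λ_Q/λ_K = 777/482 = 1.612.
Then L ∝ R²T⁴ gives L_K/L_Q = (0.750)² × (1.612)⁴ = 0.5625 × 6.753 = 3.799.

3.80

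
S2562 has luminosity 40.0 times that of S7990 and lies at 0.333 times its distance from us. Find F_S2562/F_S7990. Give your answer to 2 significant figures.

F = L/(4πd²), so F_S2562/F_S7990 = (L_S2562/L_S7990) / (d_S2562/d_S7990)²
= 40.0 / (0.333)² = 40.0 / 0.1109 = 360.7.

3.6×10^2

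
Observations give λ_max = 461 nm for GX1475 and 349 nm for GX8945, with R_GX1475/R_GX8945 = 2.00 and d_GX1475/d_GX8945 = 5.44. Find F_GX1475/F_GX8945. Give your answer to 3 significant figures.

0.0444

Wien's law: T_GX1475/T_GX8945 = λ_GX8945/λ_GX1475 = 349/461 = 0.7570.
L_GX1475/L_GX8945 = (R_GX1475/R_GX8945)²(T_GX1475/T_GX8945)⁴ = (2.00)²(0.7570)⁴ = 1.314.
F_GX1475/F_GX8945 = (L_GX1475/L_GX8945)/(d_GX1475/d_GX8945)² = 1.314/(5.44)² = 0.04440.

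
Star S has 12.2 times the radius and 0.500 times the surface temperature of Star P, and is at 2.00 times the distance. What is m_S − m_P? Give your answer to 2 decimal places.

-0.92

L_S/L_P = (12.2)²(0.500)⁴ = 9.302.
F_S/F_P = (L_S/L_P)/(d_S/d_P)² = 9.302/4.000 = 2.326.
m_S − m_P = −2.5 log₁₀(2.326) = -0.92.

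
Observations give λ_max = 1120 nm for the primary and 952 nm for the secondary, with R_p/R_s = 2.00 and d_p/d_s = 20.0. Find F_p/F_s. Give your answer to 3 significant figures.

Wien's law: T_p/T_s = λ_s/λ_p = 952/1120 = 0.8500.
L_p/L_s = (R_p/R_s)²(T_p/T_s)⁴ = (2.00)²(0.8500)⁴ = 2.088.
F_p/F_s = (L_p/L_s)/(d_p/d_s)² = 2.088/(20.0)² = 0.005220.

0.00522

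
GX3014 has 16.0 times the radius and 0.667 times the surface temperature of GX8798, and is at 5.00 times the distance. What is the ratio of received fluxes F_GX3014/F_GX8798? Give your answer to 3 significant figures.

L_GX3014/L_GX8798 = (R_GX3014/R_GX8798)²(T_GX3014/T_GX8798)⁴ = (16.0)² × (0.667)⁴ = 50.67.
F_GX3014/F_GX8798 = (L_GX3014/L_GX8798)/(d_GX3014/d_GX8798)² = 50.67 / (5.00)² = 2.027.

2.03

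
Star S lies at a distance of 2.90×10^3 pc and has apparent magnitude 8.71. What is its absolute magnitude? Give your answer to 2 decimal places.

M = m − 5 log₁₀(d/10 pc) = 8.71 − 5 log₁₀(2.90×10^3/10)
  = 8.71 − 5 × 2.462 = 8.71 − 12.31 = -3.60.

-3.60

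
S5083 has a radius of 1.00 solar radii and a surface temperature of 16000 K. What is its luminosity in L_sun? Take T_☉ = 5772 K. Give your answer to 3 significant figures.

L/L_☉ = (R/R_☉)² (T/T_☉)⁴ = (1.00)² × (16000/5772)⁴
       = 1.000 × (2.772)⁴ = 1.000 × 59.04 = 59.04.

59.0 L_sun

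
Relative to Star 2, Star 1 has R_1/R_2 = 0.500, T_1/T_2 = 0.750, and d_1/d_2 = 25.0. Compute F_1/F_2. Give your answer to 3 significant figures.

1.27×10^-4

L_1/L_2 = (R_1/R_2)²(T_1/T_2)⁴ = (0.500)² × (0.750)⁴ = 0.07910.
F_1/F_2 = (L_1/L_2)/(d_1/d_2)² = 0.07910 / (25.0)² = 1.266×10^-4.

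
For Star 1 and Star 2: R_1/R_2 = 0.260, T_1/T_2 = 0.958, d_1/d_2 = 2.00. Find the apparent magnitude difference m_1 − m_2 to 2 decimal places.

L_1/L_2 = (0.260)²(0.958)⁴ = 0.05694.
F_1/F_2 = (L_1/L_2)/(d_1/d_2)² = 0.05694/4.000 = 0.01423.
m_1 − m_2 = −2.5 log₁₀(0.01423) = 4.62.

4.62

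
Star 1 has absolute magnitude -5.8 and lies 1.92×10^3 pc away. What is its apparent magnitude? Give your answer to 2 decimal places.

m = M + 5 log₁₀(d/10 pc) = -5.8 + 5 log₁₀(1.92×10^3/10)
  = -5.8 + 5 × 2.283 = -5.8 + 11.42 = 5.62.

5.62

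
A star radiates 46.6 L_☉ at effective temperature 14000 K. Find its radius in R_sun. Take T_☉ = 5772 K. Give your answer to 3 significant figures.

R/R_☉ = √(L/L_☉) / (T/T_☉)² = √(46.6) / (2.426)²
       = 6.826 / 5.883 = 1.160.

1.16 R_sun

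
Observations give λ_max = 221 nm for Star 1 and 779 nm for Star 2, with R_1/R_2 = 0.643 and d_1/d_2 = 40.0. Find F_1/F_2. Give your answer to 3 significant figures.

Wien's law: T_1/T_2 = λ_2/λ_1 = 779/221 = 3.525.
L_1/L_2 = (R_1/R_2)²(T_1/T_2)⁴ = (0.643)²(3.525)⁴ = 63.83.
F_1/F_2 = (L_1/L_2)/(d_1/d_2)² = 63.83/(40.0)² = 0.03989.

0.0399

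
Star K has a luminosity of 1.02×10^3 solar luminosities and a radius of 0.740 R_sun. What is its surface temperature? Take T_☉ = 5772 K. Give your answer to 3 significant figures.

T/T_☉ = (L/L_☉)^(1/4) / (R/R_☉)^(1/2)
T = 5772 × (1.02×10^3)^(1/4) / √(0.740) = 5772 × 5.651 / 0.8602 = 3.792×10^4 K.

3.79×10^4 K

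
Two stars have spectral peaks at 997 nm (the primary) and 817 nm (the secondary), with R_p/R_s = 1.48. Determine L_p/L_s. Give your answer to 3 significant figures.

Wien's law gives T ∝ 1/λ_max, so T_p/T_s = λ_s/λ_p = 817/997 = 0.8195.
Then L ∝ R²T⁴ gives L_p/L_s = (1.48)² × (0.8195)⁴ = 2.190 × 0.4509 = 0.9877.

0.988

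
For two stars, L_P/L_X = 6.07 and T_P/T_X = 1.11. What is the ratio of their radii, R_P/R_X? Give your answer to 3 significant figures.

2.00

L ∝ R²T⁴ gives R ∝ √L / T², so
R_P/R_X = √(6.07) / (1.11)² = 2.464 / 1.232 = 2.000.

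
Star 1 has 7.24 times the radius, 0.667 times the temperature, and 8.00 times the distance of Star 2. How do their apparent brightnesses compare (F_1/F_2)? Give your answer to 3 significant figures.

L_1/L_2 = (R_1/R_2)²(T_1/T_2)⁴ = (7.24)² × (0.667)⁴ = 10.37.
F_1/F_2 = (L_1/L_2)/(d_1/d_2)² = 10.37 / (8.00)² = 0.1621.

0.162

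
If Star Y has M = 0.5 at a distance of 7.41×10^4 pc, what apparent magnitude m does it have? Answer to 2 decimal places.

19.85

m = M + 5 log₁₀(d/10 pc) = 0.5 + 5 log₁₀(7.41×10^4/10)
  = 0.5 + 5 × 3.870 = 0.5 + 19.35 = 19.85.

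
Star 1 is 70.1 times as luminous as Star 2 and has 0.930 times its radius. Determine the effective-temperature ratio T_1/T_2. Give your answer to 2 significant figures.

3.0

L ∝ R²T⁴ gives T ∝ (L/R²)^(1/4), so
T_1/T_2 = (70.1 / 0.930²)^(1/4) = (81.05)^(1/4) = 3.000.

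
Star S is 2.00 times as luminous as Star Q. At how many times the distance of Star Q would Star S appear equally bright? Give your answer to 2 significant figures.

1.4

Equal flux requires L_S/d_S² = L_Q/d_Q², so d_S/d_Q = √(L_S/L_Q)
= √(2.00) = 1.414.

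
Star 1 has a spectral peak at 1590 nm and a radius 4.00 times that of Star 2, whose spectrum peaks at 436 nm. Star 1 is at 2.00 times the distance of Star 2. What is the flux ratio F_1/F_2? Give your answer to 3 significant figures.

Wien's law: T_1/T_2 = λ_2/λ_1 = 436/1590 = 0.2742.
L_1/L_2 = (R_1/R_2)²(T_1/T_2)⁴ = (4.00)²(0.2742)⁴ = 0.09046.
F_1/F_2 = (L_1/L_2)/(d_1/d_2)² = 0.09046/(2.00)² = 0.02262.

0.0226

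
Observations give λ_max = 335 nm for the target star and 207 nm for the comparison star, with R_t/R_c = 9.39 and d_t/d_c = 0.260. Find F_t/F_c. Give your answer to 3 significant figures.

190

Wien's law: T_t/T_c = λ_c/λ_t = 207/335 = 0.6179.
L_t/L_c = (R_t/R_c)²(T_t/T_c)⁴ = (9.39)²(0.6179)⁴ = 12.85.
F_t/F_c = (L_t/L_c)/(d_t/d_c)² = 12.85/(0.260)² = 190.1.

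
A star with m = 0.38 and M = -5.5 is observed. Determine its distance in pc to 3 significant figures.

m − M = 5 log₁₀(d/10 pc)
0.38 − (-5.5) = 5.88 = 5 log₁₀(d/10)
d = 10 × 10^(5.88/5) = 10 × 10^1.176 = 150.0 pc.

150 pc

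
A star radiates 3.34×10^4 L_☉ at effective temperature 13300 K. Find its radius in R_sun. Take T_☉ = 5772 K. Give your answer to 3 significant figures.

R/R_☉ = √(L/L_☉) / (T/T_☉)² = √(3.34×10^4) / (2.304)²
       = 182.8 / 5.309 = 34.42.

34.4 R_sun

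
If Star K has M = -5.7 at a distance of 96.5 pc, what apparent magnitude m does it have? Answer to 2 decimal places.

-0.78

m = M + 5 log₁₀(d/10 pc) = -5.7 + 5 log₁₀(96.5/10)
  = -5.7 + 5 × 0.985 = -5.7 + 4.92 = -0.78.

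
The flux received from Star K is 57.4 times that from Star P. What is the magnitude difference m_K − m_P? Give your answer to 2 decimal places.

-4.40

m_K − m_P = −2.5 log₁₀(F_K/F_P) = −2.5 log₁₀(57.4) = −2.5 × (1.759) = -4.397.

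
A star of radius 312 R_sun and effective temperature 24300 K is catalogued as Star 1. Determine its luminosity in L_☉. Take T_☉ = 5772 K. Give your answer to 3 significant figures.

L/L_☉ = (R/R_☉)² (T/T_☉)⁴ = (312)² × (24300/5772)⁴
       = 9.734×10^4 × (4.210)⁴ = 9.734×10^4 × 314.1 = 3.058×10^7.

3.06×10^7 L_☉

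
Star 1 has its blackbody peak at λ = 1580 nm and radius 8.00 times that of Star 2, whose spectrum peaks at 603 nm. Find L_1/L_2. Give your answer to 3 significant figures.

Wien's law gives T ∝ 1/λ_max, so T_1/T_2 = λ_2/λ_1 = 603/1580 = 0.3816.
Then L ∝ R²T⁴ gives L_1/L_2 = (8.00)² × (0.3816)⁴ = 64.00 × 0.02121 = 1.358.

1.36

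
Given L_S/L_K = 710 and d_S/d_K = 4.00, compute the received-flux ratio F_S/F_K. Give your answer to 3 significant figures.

F = L/(4πd²), so F_S/F_K = (L_S/L_K) / (d_S/d_K)²
= 710 / (4.00)² = 710 / 16.00 = 44.38.

44.4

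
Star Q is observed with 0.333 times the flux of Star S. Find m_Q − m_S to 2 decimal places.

m_Q − m_S = −2.5 log₁₀(F_Q/F_S) = −2.5 log₁₀(0.333) = −2.5 × (-0.478) = 1.194.

1.19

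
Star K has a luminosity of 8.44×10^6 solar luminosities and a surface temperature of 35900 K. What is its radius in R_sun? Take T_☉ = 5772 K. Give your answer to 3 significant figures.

75.1 R_sun

R/R_☉ = √(L/L_☉) / (T/T_☉)² = √(8.44×10^6) / (6.220)²
       = 2905 / 38.68 = 75.10.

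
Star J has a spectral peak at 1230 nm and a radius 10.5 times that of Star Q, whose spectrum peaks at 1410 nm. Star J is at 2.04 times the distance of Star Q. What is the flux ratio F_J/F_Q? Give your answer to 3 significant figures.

45.7

Wien's law: T_J/T_Q = λ_Q/λ_J = 1410/1230 = 1.146.
L_J/L_Q = (R_J/R_Q)²(T_J/T_Q)⁴ = (10.5)²(1.146)⁴ = 190.4.
F_J/F_Q = (L_J/L_Q)/(d_J/d_Q)² = 190.4/(2.04)² = 45.75.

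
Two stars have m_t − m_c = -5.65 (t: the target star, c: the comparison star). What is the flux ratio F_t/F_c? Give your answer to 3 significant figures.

F_t/F_c = 10^(−(m_t − m_c)/2.5) = 10^(5.65/2.5) = 10^2.260 = 182.0.

182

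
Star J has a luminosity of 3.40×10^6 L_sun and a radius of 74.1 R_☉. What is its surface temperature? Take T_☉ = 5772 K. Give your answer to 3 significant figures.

2.88×10^4 K

T/T_☉ = (L/L_☉)^(1/4) / (R/R_☉)^(1/2)
T = 5772 × (3.40×10^6)^(1/4) / √(74.1) = 5772 × 42.94 / 8.608 = 2.879×10^4 K.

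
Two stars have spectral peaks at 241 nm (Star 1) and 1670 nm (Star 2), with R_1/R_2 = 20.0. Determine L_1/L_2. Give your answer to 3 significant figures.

Wien's law gives T ∝ 1/λ_max, so T_1/T_2 = λ_2/λ_1 = 1670/241 = 6.929.
Then L ∝ R²T⁴ gives L_1/L_2 = (20.0)² × (6.929)⁴ = 400.0 × 2306 = 9.223×10^5.

9.22×10^5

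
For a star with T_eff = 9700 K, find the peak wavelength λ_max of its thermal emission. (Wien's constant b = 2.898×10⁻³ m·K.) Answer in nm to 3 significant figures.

299 nm

λ_max = b/T = 2.898×10⁻³ / 9700 = 2.99×10^-7 m = 298.8 nm.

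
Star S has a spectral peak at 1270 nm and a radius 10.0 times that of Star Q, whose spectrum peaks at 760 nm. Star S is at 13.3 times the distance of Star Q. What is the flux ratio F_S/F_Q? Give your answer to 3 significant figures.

Wien's law: T_S/T_Q = λ_Q/λ_S = 760/1270 = 0.5984.
L_S/L_Q = (R_S/R_Q)²(T_S/T_Q)⁴ = (10.0)²(0.5984)⁴ = 12.82.
F_S/F_Q = (L_S/L_Q)/(d_S/d_Q)² = 12.82/(13.3)² = 0.07250.

0.0725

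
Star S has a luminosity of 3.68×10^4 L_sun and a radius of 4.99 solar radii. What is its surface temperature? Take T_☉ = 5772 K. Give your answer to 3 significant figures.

3.58×10^4 K

T/T_☉ = (L/L_☉)^(1/4) / (R/R_☉)^(1/2)
T = 5772 × (3.68×10^4)^(1/4) / √(4.99) = 5772 × 13.85 / 2.234 = 3.579×10^4 K.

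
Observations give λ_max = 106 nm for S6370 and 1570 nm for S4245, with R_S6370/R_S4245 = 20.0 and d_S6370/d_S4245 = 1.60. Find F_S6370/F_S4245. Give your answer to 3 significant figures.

7.52×10^6

Wien's law: T_S6370/T_S4245 = λ_S4245/λ_S6370 = 1570/106 = 14.81.
L_S6370/L_S4245 = (R_S6370/R_S4245)²(T_S6370/T_S4245)⁴ = (20.0)²(14.81)⁴ = 1.925×10^7.
F_S6370/F_S4245 = (L_S6370/L_S4245)/(d_S6370/d_S4245)² = 1.925×10^7/(1.60)² = 7.520×10^6.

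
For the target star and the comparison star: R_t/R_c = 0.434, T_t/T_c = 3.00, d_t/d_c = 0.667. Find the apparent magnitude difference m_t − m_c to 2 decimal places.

-3.84

L_t/L_c = (0.434)²(3.00)⁴ = 15.26.
F_t/F_c = (L_t/L_c)/(d_t/d_c)² = 15.26/0.4449 = 34.29.
m_t − m_c = −2.5 log₁₀(34.29) = -3.84.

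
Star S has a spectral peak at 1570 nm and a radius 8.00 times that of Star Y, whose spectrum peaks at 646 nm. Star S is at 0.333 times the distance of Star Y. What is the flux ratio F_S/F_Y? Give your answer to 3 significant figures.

Wien's law: T_S/T_Y = λ_Y/λ_S = 646/1570 = 0.4115.
L_S/L_Y = (R_S/R_Y)²(T_S/T_Y)⁴ = (8.00)²(0.4115)⁴ = 1.834.
F_S/F_Y = (L_S/L_Y)/(d_S/d_Y)² = 1.834/(0.333)² = 16.54.

16.5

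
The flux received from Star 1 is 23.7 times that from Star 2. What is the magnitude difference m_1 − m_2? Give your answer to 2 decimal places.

-3.44

m_1 − m_2 = −2.5 log₁₀(F_1/F_2) = −2.5 log₁₀(23.7) = −2.5 × (1.375) = -3.437.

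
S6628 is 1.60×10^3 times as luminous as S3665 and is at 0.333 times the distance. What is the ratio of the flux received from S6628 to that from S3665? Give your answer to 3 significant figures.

1.44×10^4

F = L/(4πd²), so F_S6628/F_S3665 = (L_S6628/L_S3665) / (d_S6628/d_S3665)²
= 1.60×10^3 / (0.333)² = 1.60×10^3 / 0.1109 = 1.443×10^4.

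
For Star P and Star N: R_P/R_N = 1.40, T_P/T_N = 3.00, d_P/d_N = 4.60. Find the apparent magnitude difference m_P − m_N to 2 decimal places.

-2.19

L_P/L_N = (1.40)²(3.00)⁴ = 158.8.
F_P/F_N = (L_P/L_N)/(d_P/d_N)² = 158.8/21.16 = 7.503.
m_P − m_N = −2.5 log₁₀(7.503) = -2.19.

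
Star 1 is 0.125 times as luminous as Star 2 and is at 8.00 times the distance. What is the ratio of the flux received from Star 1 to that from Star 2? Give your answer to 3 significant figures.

0.00195

F = L/(4πd²), so F_1/F_2 = (L_1/L_2) / (d_1/d_2)²
= 0.125 / (8.00)² = 0.125 / 64.00 = 0.001953.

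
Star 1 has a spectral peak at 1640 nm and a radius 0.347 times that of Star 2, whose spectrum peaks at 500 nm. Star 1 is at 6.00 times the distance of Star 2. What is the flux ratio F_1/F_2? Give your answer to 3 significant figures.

Wien's law: T_1/T_2 = λ_2/λ_1 = 500/1640 = 0.3049.
L_1/L_2 = (R_1/R_2)²(T_1/T_2)⁴ = (0.347)²(0.3049)⁴ = 0.001040.
F_1/F_2 = (L_1/L_2)/(d_1/d_2)² = 0.001040/(6.00)² = 2.890×10^-5.

2.89×10^-5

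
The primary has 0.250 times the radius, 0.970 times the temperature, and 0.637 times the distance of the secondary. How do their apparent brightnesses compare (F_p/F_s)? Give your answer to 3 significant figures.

0.136

L_p/L_s = (R_p/R_s)²(T_p/T_s)⁴ = (0.250)² × (0.970)⁴ = 0.05533.
F_p/F_s = (L_p/L_s)/(d_p/d_s)² = 0.05533 / (0.637)² = 0.1364.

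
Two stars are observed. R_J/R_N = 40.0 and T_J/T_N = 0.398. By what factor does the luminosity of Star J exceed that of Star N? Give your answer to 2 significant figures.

From the Stefan–Boltzmann law, L ∝ R²T⁴, so
L_J/L_N = (R_J/R_N)² (T_J/T_N)⁴ = (40.0)² × (0.398)⁴ = 1600 × 0.02509 = 40.15.

40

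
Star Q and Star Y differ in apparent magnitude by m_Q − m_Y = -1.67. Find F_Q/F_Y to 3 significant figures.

F_Q/F_Y = 10^(−(m_Q − m_Y)/2.5) = 10^(1.67/2.5) = 10^0.668 = 4.656.

4.66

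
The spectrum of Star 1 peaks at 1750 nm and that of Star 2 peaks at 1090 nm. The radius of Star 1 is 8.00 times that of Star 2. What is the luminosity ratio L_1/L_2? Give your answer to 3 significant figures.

Wien's law gives T ∝ 1/λ_max, so T_1/T_2 = λ_2/λ_1 = 1090/1750 = 0.6229.
Then L ∝ R²T⁴ gives L_1/L_2 = (8.00)² × (0.6229)⁴ = 64.00 × 0.1505 = 9.632.

9.63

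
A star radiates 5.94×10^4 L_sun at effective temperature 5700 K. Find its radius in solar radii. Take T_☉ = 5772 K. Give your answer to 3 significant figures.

R/R_☉ = √(L/L_☉) / (T/T_☉)² = √(5.94×10^4) / (0.9875)²
       = 243.7 / 0.9752 = 249.9.

250 solar radii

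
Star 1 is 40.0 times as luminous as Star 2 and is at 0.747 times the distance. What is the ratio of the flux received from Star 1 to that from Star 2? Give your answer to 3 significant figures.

F = L/(4πd²), so F_1/F_2 = (L_1/L_2) / (d_1/d_2)²
= 40.0 / (0.747)² = 40.0 / 0.5580 = 71.68.

71.7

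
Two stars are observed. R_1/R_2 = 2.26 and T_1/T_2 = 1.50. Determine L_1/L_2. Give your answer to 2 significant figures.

From the Stefan–Boltzmann law, L ∝ R²T⁴, so
L_1/L_2 = (R_1/R_2)² (T_1/T_2)⁴ = (2.26)² × (1.50)⁴ = 5.108 × 5.062 = 25.86.

26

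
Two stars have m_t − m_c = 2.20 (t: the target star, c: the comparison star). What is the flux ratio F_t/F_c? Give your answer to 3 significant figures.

0.132

F_t/F_c = 10^(−(m_t − m_c)/2.5) = 10^(-2.20/2.5) = 10^-0.880 = 0.1318.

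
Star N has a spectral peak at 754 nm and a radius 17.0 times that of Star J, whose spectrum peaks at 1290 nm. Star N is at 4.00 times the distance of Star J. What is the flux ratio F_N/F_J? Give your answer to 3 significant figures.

155

Wien's law: T_N/T_J = λ_J/λ_N = 1290/754 = 1.711.
L_N/L_J = (R_N/R_J)²(T_N/T_J)⁴ = (17.0)²(1.711)⁴ = 2476.
F_N/F_J = (L_N/L_J)/(d_N/d_J)² = 2476/(4.00)² = 154.8.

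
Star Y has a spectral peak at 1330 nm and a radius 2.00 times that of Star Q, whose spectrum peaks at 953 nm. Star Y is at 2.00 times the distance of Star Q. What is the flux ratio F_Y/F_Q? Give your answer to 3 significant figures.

0.264

Wien's law: T_Y/T_Q = λ_Q/λ_Y = 953/1330 = 0.7165.
L_Y/L_Q = (R_Y/R_Q)²(T_Y/T_Q)⁴ = (2.00)²(0.7165)⁴ = 1.054.
F_Y/F_Q = (L_Y/L_Q)/(d_Y/d_Q)² = 1.054/(2.00)² = 0.2636.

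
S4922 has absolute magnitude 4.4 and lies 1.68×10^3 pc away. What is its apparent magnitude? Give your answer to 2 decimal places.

m = M + 5 log₁₀(d/10 pc) = 4.4 + 5 log₁₀(1.68×10^3/10)
  = 4.4 + 5 × 2.225 = 4.4 + 11.13 = 15.53.

15.53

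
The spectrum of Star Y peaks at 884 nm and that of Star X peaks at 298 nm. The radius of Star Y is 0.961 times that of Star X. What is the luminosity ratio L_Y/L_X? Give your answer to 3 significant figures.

0.0119

Wien's law gives T ∝ 1/λ_max, so T_Y/T_X = λ_X/λ_Y = 298/884 = 0.3371.
Then L ∝ R²T⁴ gives L_Y/L_X = (0.961)² × (0.3371)⁴ = 0.9235 × 0.01291 = 0.01193.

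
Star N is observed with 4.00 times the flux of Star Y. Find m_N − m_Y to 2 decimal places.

m_N − m_Y = −2.5 log₁₀(F_N/F_Y) = −2.5 log₁₀(4.00) = −2.5 × (0.602) = -1.505.

-1.51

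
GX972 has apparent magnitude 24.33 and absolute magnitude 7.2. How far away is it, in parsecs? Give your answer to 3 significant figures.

2.67×10^4 pc

m − M = 5 log₁₀(d/10 pc)
24.33 − (7.2) = 17.13 = 5 log₁₀(d/10)
d = 10 × 10^(17.13/5) = 10 × 10^3.426 = 2.667×10^4 pc.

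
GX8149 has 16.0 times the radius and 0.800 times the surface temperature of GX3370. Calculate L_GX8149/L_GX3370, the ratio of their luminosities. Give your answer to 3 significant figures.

105

From the Stefan–Boltzmann law, L ∝ R²T⁴, so
L_GX8149/L_GX3370 = (R_GX8149/R_GX3370)² (T_GX8149/T_GX3370)⁴ = (16.0)² × (0.800)⁴ = 256.0 × 0.4096 = 104.9.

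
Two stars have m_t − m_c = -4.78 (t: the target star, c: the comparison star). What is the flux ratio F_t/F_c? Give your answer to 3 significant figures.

81.7

F_t/F_c = 10^(−(m_t − m_c)/2.5) = 10^(4.78/2.5) = 10^1.912 = 81.66.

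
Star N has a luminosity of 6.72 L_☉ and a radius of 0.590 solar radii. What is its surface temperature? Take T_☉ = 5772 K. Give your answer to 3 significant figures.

T/T_☉ = (L/L_☉)^(1/4) / (R/R_☉)^(1/2)
T = 5772 × (6.72)^(1/4) / √(0.590) = 5772 × 1.610 / 0.7681 = 1.210×10^4 K.

1.21×10^4 K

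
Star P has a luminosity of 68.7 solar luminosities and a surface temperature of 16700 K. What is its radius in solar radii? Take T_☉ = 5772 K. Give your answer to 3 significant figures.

R/R_☉ = √(L/L_☉) / (T/T_☉)² = √(68.7) / (2.893)²
       = 8.289 / 8.371 = 0.9901.

0.990 solar radii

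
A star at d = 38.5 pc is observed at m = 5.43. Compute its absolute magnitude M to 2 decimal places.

M = m − 5 log₁₀(d/10 pc) = 5.43 − 5 log₁₀(38.5/10)
  = 5.43 − 5 × 0.585 = 5.43 − 2.93 = 2.50.

2.50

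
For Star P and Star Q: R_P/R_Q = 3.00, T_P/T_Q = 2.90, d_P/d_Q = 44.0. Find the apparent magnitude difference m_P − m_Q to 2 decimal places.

L_P/L_Q = (3.00)²(2.90)⁴ = 636.6.
F_P/F_Q = (L_P/L_Q)/(d_P/d_Q)² = 636.6/1936 = 0.3288.
m_P − m_Q = −2.5 log₁₀(0.3288) = 1.21.

1.21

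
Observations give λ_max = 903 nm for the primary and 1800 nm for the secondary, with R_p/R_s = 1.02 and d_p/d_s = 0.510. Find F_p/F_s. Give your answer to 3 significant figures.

63.2

Wien's law: T_p/T_s = λ_s/λ_p = 1800/903 = 1.993.
L_p/L_s = (R_p/R_s)²(T_p/T_s)⁴ = (1.02)²(1.993)⁴ = 16.43.
F_p/F_s = (L_p/L_s)/(d_p/d_s)² = 16.43/(0.510)² = 63.15.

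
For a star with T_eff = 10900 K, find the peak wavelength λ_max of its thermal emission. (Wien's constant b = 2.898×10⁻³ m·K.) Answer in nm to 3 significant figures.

266 nm

λ_max = b/T = 2.898×10⁻³ / 10900 = 2.66×10^-7 m = 265.9 nm.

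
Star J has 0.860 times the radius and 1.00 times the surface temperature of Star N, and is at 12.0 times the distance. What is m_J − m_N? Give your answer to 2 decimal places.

5.72

L_J/L_N = (0.860)²(1.00)⁴ = 0.7396.
F_J/F_N = (L_J/L_N)/(d_J/d_N)² = 0.7396/144.0 = 0.005136.
m_J − m_N = −2.5 log₁₀(0.005136) = 5.72.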